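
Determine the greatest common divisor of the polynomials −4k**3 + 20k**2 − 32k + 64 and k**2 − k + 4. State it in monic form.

k**2 − k + 4

Repeated division with remainder:
  −4k**3 + 20k**2 − 32k + 64 = (−4k + 16)(k**2 − k + 4) + (0)
The last nonzero remainder k**2 − k + 4 is already monic.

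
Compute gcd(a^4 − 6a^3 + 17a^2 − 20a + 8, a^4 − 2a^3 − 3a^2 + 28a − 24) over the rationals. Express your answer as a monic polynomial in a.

a^3 − 5a^2 + 12a − 8

Repeated division with remainder:
  a^4 − 6a^3 + 17a^2 − 20a + 8 = (a^4 − 2a^3 − 3a^2 + 28a − 24) + (−4a^3 + 20a^2 − 48a + 32)
  a^4 − 2a^3 − 3a^2 + 28a − 24 = (−(1/4)a − 3/4)(−4a^3 + 20a^2 − 48a + 32) + (0)
Last nonzero remainder: −4a^3 + 20a^2 − 48a + 32. Dividing through by −4 gives the monic gcd a^3 − 5a^2 + 12a − 8.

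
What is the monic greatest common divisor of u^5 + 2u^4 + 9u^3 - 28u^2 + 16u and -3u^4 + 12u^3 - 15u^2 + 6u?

By polynomial division,
  u^5 + 2u^4 + 9u^3 - 28u^2 + 16u = (-(1/3)u - 2)(-3u^4 + 12u^3 - 15u^2 + 6u) + (28u^3 - 56u^2 + 28u)
  -3u^4 + 12u^3 - 15u^2 + 6u = (-(3/28)u + 3/14)(28u^3 - 56u^2 + 28u) + (0)
Last nonzero remainder: 28u^3 - 56u^2 + 28u. Dividing through by 28 gives the monic gcd u^3 - 2u^2 + u.

u^3 - 2u^2 + u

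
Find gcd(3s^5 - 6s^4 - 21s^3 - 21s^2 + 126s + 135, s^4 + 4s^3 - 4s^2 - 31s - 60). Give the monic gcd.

Euclidean algorithm in ℚ[s]:
  3s^5 - 6s^4 - 21s^3 - 21s^2 + 126s + 135 = (3s - 18)(s^4 + 4s^3 - 4s^2 - 31s - 60) + (63s^3 - 252s - 945)
  s^4 + 4s^3 - 4s^2 - 31s - 60 = ((1/63)s + 4/63)(63s^3 - 252s - 945) + (0)
Last nonzero remainder: 63s^3 - 252s - 945. Dividing through by 63 gives the monic gcd s^3 - 4s - 15.

s^3 - 4s - 15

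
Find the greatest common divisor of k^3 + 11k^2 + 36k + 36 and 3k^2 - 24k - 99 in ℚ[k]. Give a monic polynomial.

k + 3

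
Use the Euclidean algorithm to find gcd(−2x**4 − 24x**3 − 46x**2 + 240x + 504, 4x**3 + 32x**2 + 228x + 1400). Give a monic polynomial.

Repeated division with remainder:
  −2x**4 − 24x**3 − 46x**2 + 240x + 504 = (−(1/2)x − 2)(4x**3 + 32x**2 + 228x + 1400) + (132x**2 + 1396x + 3304)
  4x**3 + 32x**2 + 228x + 1400 = ((1/33)x − 85/1089)(132x**2 + 1396x + 3304) + ((257920/1089)x + 1805440/1089)
  132x**2 + 1396x + 3304 = ((35937/64480)x + 64251/32240)((257920/1089)x + 1805440/1089) + (0)
Last nonzero remainder: (257920/1089)x + 1805440/1089. Dividing through by 257920/1089 gives the monic gcd x + 7.

x + 7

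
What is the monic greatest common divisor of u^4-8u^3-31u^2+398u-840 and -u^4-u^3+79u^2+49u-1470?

By polynomial division,
  u^4-8u^3-31u^2+398u-840 = (-1)(-u^4-u^3+79u^2+49u-1470) + (-9u^3+48u^2+447u-2310)
  -u^4-u^3+79u^2+49u-1470 = ((1/9)u+19/27)(-9u^3+48u^2+447u-2310) + (-(40/9)u^2-(80/9)u+1400/9)
  -9u^3+48u^2+447u-2310 = ((81/40)u-297/20)(-(40/9)u^2-(80/9)u+1400/9) + (0)
Last nonzero remainder: -(40/9)u^2-(80/9)u+1400/9. Dividing through by -40/9 gives the monic gcd u^2+2u-35.

u^2+2u-35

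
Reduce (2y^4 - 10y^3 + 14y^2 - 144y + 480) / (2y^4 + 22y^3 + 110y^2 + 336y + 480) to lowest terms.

(y^2 - 8y + 16)/(y^2 + 8y + 16)

Repeated division with remainder:
  2y^4 - 10y^3 + 14y^2 - 144y + 480 = (2y^4 + 22y^3 + 110y^2 + 336y + 480) + (-32y^3 - 96y^2 - 480y)
  2y^4 + 22y^3 + 110y^2 + 336y + 480 = (-(1/16)y - 1/2)(-32y^3 - 96y^2 - 480y) + (32y^2 + 96y + 480)
  -32y^3 - 96y^2 - 480y = (-y)(32y^2 + 96y + 480) + (0)
Last nonzero remainder: 32y^2 + 96y + 480. Dividing through by 32 gives the monic gcd y^2 + 3y + 15.
Cancel y^2 + 3y + 15 from numerator and denominator to get the reduced form.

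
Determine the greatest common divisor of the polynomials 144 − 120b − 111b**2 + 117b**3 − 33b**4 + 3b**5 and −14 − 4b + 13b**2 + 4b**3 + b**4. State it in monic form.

Euclidean algorithm in ℚ[b]:
  3b**5 − 33b**4 + 117b**3 − 111b**2 − 120b + 144 = (3b − 45)(b**4 + 4b**3 + 13b**2 − 4b − 14) + (258b**3 + 486b**2 − 258b − 486)
  b**4 + 4b**3 + 13b**2 − 4b − 14 = ((1/258)b + 91/11094)(258b**3 + 486b**2 − 258b − 486) + ((18515/1849)b**2 − 18515/1849)
  258b**3 + 486b**2 − 258b − 486 = ((477042/18515)b + 898614/18515)((18515/1849)b**2 − 18515/1849) + (0)
Last nonzero remainder: (18515/1849)b**2 − 18515/1849. Dividing through by 18515/1849 gives the monic gcd b**2 − 1.

−1 + b**2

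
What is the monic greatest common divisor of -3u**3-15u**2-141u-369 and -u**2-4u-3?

Repeated division with remainder:
  -3u**3-15u**2-141u-369 = (3u+3)(-u**2-4u-3) + (-120u-360)
  -u**2-4u-3 = ((1/120)u+1/120)(-120u-360) + (0)
Last nonzero remainder: -120u-360. Dividing through by -120 gives the monic gcd u+3.

u+3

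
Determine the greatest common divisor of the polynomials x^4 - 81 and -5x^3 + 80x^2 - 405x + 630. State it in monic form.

By polynomial division,
  x^4 - 81 = (-(1/5)x - 16/5)(-5x^3 + 80x^2 - 405x + 630) + (175x^2 - 1170x + 1935)
  -5x^3 + 80x^2 - 405x + 630 = (-(1/35)x + 326/1225)(175x^2 - 1170x + 1935) + (-(9396/245)x + 28188/245)
  175x^2 - 1170x + 1935 = (-(42875/9396)x + 52675/3132)(-(9396/245)x + 28188/245) + (0)
Last nonzero remainder: -(9396/245)x + 28188/245. Dividing through by -9396/245 gives the monic gcd x - 3.

x - 3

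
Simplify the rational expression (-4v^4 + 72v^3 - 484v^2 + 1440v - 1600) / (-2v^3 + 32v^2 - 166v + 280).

Apply the Euclidean algorithm:
  -4v^4 + 72v^3 - 484v^2 + 1440v - 1600 = (2v - 4)(-2v^3 + 32v^2 - 166v + 280) + (-24v^2 + 216v - 480)
  -2v^3 + 32v^2 - 166v + 280 = ((1/12)v - 7/12)(-24v^2 + 216v - 480) + (0)
Last nonzero remainder: -24v^2 + 216v - 480. Dividing through by -24 gives the monic gcd v^2 - 9v + 20.
Cancel v^2 - 9v + 20 from numerator and denominator to get the reduced form.

(2v^2 - 18v + 40)/(v - 7)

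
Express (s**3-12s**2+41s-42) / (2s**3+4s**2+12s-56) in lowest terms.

(s**2-10s+21)/(2s**2+8s+28)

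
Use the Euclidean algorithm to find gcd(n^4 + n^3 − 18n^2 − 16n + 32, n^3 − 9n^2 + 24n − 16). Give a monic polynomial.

By polynomial division,
  n^4 + n^3 − 18n^2 − 16n + 32 = (n + 10)(n^3 − 9n^2 + 24n − 16) + (48n^2 − 240n + 192)
  n^3 − 9n^2 + 24n − 16 = ((1/48)n − 1/12)(48n^2 − 240n + 192) + (0)
Last nonzero remainder: 48n^2 − 240n + 192. Dividing through by 48 gives the monic gcd n^2 − 5n + 4.

n^2 − 5n + 4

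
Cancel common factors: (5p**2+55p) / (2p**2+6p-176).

Euclidean algorithm in ℚ[p]:
  5p**2+55p = (5/2)(2p**2+6p-176) + (40p+440)
  2p**2+6p-176 = ((1/20)p-2/5)(40p+440) + (0)
Last nonzero remainder: 40p+440. Dividing through by 40 gives the monic gcd p+11.
Cancel p+11 from numerator and denominator to get the reduced form.

(5p)/(2p-16)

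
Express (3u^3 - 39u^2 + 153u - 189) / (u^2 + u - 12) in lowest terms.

Euclidean algorithm in ℚ[u]:
  3u^3 - 39u^2 + 153u - 189 = (3u - 42)(u^2 + u - 12) + (231u - 693)
  u^2 + u - 12 = ((1/231)u + 4/231)(231u - 693) + (0)
Last nonzero remainder: 231u - 693. Dividing through by 231 gives the monic gcd u - 3.
Cancel u - 3 from numerator and denominator to get the reduced form.

(3u^2 - 30u + 63)/(u + 4)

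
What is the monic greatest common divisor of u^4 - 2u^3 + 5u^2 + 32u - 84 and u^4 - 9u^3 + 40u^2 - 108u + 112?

u^3 - 5u^2 + 20u - 28

By polynomial division,
  u^4 - 2u^3 + 5u^2 + 32u - 84 = (u^4 - 9u^3 + 40u^2 - 108u + 112) + (7u^3 - 35u^2 + 140u - 196)
  u^4 - 9u^3 + 40u^2 - 108u + 112 = ((1/7)u - 4/7)(7u^3 - 35u^2 + 140u - 196) + (0)
Last nonzero remainder: 7u^3 - 35u^2 + 140u - 196. Dividing through by 7 gives the monic gcd u^3 - 5u^2 + 20u - 28.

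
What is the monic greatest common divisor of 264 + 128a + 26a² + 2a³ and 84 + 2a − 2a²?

6 + a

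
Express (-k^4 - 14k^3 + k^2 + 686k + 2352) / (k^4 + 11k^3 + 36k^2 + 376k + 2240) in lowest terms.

By polynomial division,
  -k^4 - 14k^3 + k^2 + 686k + 2352 = (-1)(k^4 + 11k^3 + 36k^2 + 376k + 2240) + (-3k^3 + 37k^2 + 1062k + 4592)
  k^4 + 11k^3 + 36k^2 + 376k + 2240 = (-(1/3)k - 70/9)(-3k^3 + 37k^2 + 1062k + 4592) + ((6100/9)k^2 + (30500/3)k + 341600/9)
  -3k^3 + 37k^2 + 1062k + 4592 = (-(27/6100)k + 369/3050)((6100/9)k^2 + (30500/3)k + 341600/9) + (0)
Last nonzero remainder: (6100/9)k^2 + (30500/3)k + 341600/9. Dividing through by 6100/9 gives the monic gcd k^2 + 15k + 56.
Cancel k^2 + 15k + 56 from numerator and denominator to get the reduced form.

(-k^2 + k + 42)/(k^2 - 4k + 40)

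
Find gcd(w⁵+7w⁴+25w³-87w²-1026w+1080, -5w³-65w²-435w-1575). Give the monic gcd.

w²+6w+45

Euclidean algorithm in ℚ[w]:
  w⁵+7w⁴+25w³-87w²-1026w+1080 = (-(1/5)w²+(6/5)w-16/5)(-5w³-65w²-435w-1575) + (-88w²-528w-3960)
  -5w³-65w²-435w-1575 = ((5/88)w+35/88)(-88w²-528w-3960) + (0)
Last nonzero remainder: -88w²-528w-3960. Dividing through by -88 gives the monic gcd w²+6w+45.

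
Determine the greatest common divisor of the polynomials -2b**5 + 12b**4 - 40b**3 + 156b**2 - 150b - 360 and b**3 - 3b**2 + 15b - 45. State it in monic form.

Euclidean algorithm in ℚ[b]:
  -2b**5 + 12b**4 - 40b**3 + 156b**2 - 150b - 360 = (-2b**2 + 6b + 8)(b**3 - 3b**2 + 15b - 45) + (0)
The last nonzero remainder b**3 - 3b**2 + 15b - 45 is already monic.

b**3 - 3b**2 + 15b - 45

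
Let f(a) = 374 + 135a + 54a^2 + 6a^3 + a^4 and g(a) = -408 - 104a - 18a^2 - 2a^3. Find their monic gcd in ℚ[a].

Euclidean algorithm in ℚ[a]:
  a^4 + 6a^3 + 54a^2 + 135a + 374 = (-(1/2)a + 3/2)(-2a^3 - 18a^2 - 104a - 408) + (29a^2 + 87a + 986)
  -2a^3 - 18a^2 - 104a - 408 = (-(2/29)a - 12/29)(29a^2 + 87a + 986) + (0)
Last nonzero remainder: 29a^2 + 87a + 986. Dividing through by 29 gives the monic gcd a^2 + 3a + 34.

34 + 3a + a^2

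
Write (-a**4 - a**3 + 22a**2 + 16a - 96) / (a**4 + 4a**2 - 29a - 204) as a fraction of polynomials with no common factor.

Repeated division with remainder:
  -a**4 - a**3 + 22a**2 + 16a - 96 = (-1)(a**4 + 4a**2 - 29a - 204) + (-a**3 + 26a**2 - 13a - 300)
  a**4 + 4a**2 - 29a - 204 = (-a - 26)(-a**3 + 26a**2 - 13a - 300) + (667a**2 - 667a - 8004)
  -a**3 + 26a**2 - 13a - 300 = (-(1/667)a + 25/667)(667a**2 - 667a - 8004) + (0)
Last nonzero remainder: 667a**2 - 667a - 8004. Dividing through by 667 gives the monic gcd a**2 - a - 12.
Cancel a**2 - a - 12 from numerator and denominator to get the reduced form.

(-a**2 - 2a + 8)/(a**2 + a + 17)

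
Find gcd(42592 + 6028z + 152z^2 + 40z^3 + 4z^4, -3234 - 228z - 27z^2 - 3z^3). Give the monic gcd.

11 + z

Euclidean algorithm in ℚ[z]:
  4z^4 + 40z^3 + 152z^2 + 6028z + 42592 = (-(4/3)z - 4/3)(-3z^3 - 27z^2 - 228z - 3234) + (-188z^2 + 1412z + 38280)
  -3z^3 - 27z^2 - 228z - 3234 = ((3/188)z + 582/2209)(-188z^2 + 1412z + 38280) + (-(2674806/2209)z - 29422866/2209)
  -188z^2 + 1412z + 38280 = ((207646/1337403)z - 1281220/445801)(-(2674806/2209)z - 29422866/2209) + (0)
Last nonzero remainder: -(2674806/2209)z - 29422866/2209. Dividing through by -2674806/2209 gives the monic gcd z + 11.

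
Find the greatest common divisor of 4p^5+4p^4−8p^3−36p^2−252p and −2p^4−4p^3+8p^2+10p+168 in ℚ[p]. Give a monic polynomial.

By polynomial division,
  4p^5+4p^4−8p^3−36p^2−252p = (−2p+2)(−2p^4−4p^3+8p^2+10p+168) + (16p^3−32p^2+64p−336)
  −2p^4−4p^3+8p^2+10p+168 = (−(1/8)p−1/2)(16p^3−32p^2+64p−336) + (0)
Last nonzero remainder: 16p^3−32p^2+64p−336. Dividing through by 16 gives the monic gcd p^3−2p^2+4p−21.

p^3−2p^2+4p−21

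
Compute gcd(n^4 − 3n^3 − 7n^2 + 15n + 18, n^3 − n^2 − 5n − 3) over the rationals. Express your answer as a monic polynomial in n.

Apply the Euclidean algorithm:
  n^4 − 3n^3 − 7n^2 + 15n + 18 = (n − 2)(n^3 − n^2 − 5n − 3) + (−4n^2 + 8n + 12)
  n^3 − n^2 − 5n − 3 = (−(1/4)n − 1/4)(−4n^2 + 8n + 12) + (0)
Last nonzero remainder: −4n^2 + 8n + 12. Dividing through by −4 gives the monic gcd n^2 − 2n − 3.

n^2 − 2n − 3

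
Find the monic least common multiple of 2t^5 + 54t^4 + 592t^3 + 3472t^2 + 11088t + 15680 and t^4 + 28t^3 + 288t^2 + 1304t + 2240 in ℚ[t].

t^6 + 35t^5 + 512t^4 + 4104t^3 + 19432t^2 + 52192t + 62720

By polynomial division,
  2t^5 + 54t^4 + 592t^3 + 3472t^2 + 11088t + 15680 = (2t - 2)(t^4 + 28t^3 + 288t^2 + 1304t + 2240) + (72t^3 + 1440t^2 + 9216t + 20160)
  t^4 + 28t^3 + 288t^2 + 1304t + 2240 = ((1/72)t + 1/9)(72t^3 + 1440t^2 + 9216t + 20160) + (0)
Last nonzero remainder: 72t^3 + 1440t^2 + 9216t + 20160. Dividing through by 72 gives the monic gcd t^3 + 20t^2 + 128t + 280.
Then lcm(f, g) = f·g / gcd(f, g); expanding and making the result monic gives the answer.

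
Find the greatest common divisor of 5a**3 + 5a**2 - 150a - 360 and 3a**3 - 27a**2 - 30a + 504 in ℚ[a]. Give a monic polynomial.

a**2 - 2a - 24

Apply the Euclidean algorithm:
  5a**3 + 5a**2 - 150a - 360 = (5/3)(3a**3 - 27a**2 - 30a + 504) + (50a**2 - 100a - 1200)
  3a**3 - 27a**2 - 30a + 504 = ((3/50)a - 21/50)(50a**2 - 100a - 1200) + (0)
Last nonzero remainder: 50a**2 - 100a - 1200. Dividing through by 50 gives the monic gcd a**2 - 2a - 24.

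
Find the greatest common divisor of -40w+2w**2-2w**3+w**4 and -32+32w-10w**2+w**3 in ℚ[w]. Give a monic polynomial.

-4+w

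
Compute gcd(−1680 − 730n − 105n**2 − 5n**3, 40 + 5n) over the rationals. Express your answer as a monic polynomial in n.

8 + n

By polynomial division,
  −5n**3 − 105n**2 − 730n − 1680 = (−n**2 − 13n − 42)(5n + 40) + (0)
Last nonzero remainder: 5n + 40. Dividing through by 5 gives the monic gcd n + 8.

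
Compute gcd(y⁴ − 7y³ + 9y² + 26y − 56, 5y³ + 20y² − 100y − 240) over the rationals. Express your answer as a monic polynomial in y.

y² − 2y − 8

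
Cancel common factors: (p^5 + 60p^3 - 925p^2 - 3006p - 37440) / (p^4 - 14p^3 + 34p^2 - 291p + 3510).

(p^2 + 5p + 96)/(p - 9)

Repeated division with remainder:
  p^5 + 60p^3 - 925p^2 - 3006p - 37440 = (p + 14)(p^4 - 14p^3 + 34p^2 - 291p + 3510) + (222p^3 - 1110p^2 - 2442p - 86580)
  p^4 - 14p^3 + 34p^2 - 291p + 3510 = ((1/222)p - 3/74)(222p^3 - 1110p^2 - 2442p - 86580) + (0)
Last nonzero remainder: 222p^3 - 1110p^2 - 2442p - 86580. Dividing through by 222 gives the monic gcd p^3 - 5p^2 - 11p - 390.
Cancel p^3 - 5p^2 - 11p - 390 from numerator and denominator to get the reduced form.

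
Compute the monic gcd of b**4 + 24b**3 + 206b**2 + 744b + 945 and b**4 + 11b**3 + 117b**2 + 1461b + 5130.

b**2 + 14b + 45

Apply the Euclidean algorithm:
  b**4 + 24b**3 + 206b**2 + 744b + 945 = (b**4 + 11b**3 + 117b**2 + 1461b + 5130) + (13b**3 + 89b**2 - 717b - 4185)
  b**4 + 11b**3 + 117b**2 + 1461b + 5130 = ((1/13)b + 54/169)(13b**3 + 89b**2 - 717b - 4185) + ((24288/169)b**2 + (340032/169)b + 1092960/169)
  13b**3 + 89b**2 - 717b - 4185 = ((2197/24288)b - 5239/8096)((24288/169)b**2 + (340032/169)b + 1092960/169) + (0)
Last nonzero remainder: (24288/169)b**2 + (340032/169)b + 1092960/169. Dividing through by 24288/169 gives the monic gcd b**2 + 14b + 45.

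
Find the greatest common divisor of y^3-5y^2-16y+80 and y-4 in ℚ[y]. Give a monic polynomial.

Euclidean algorithm in ℚ[y]:
  y^3-5y^2-16y+80 = (y^2-y-20)(y-4) + (0)
The last nonzero remainder y-4 is already monic.

y-4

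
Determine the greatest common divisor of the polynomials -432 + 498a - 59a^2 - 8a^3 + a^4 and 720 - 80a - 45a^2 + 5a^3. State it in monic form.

-9 + a

Apply the Euclidean algorithm:
  a^4 - 8a^3 - 59a^2 + 498a - 432 = ((1/5)a + 1/5)(5a^3 - 45a^2 - 80a + 720) + (-34a^2 + 370a - 576)
  5a^3 - 45a^2 - 80a + 720 = (-(5/34)a - 80/289)(-34a^2 + 370a - 576) + (-(18000/289)a + 162000/289)
  -34a^2 + 370a - 576 = ((4913/9000)a - 1156/1125)(-(18000/289)a + 162000/289) + (0)
Last nonzero remainder: -(18000/289)a + 162000/289. Dividing through by -18000/289 gives the monic gcd a - 9.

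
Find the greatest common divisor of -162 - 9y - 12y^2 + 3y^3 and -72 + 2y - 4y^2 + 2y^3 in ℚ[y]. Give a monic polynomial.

9 + 2y + y^2

Apply the Euclidean algorithm:
  3y^3 - 12y^2 - 9y - 162 = (3/2)(2y^3 - 4y^2 + 2y - 72) + (-6y^2 - 12y - 54)
  2y^3 - 4y^2 + 2y - 72 = (-(1/3)y + 4/3)(-6y^2 - 12y - 54) + (0)
Last nonzero remainder: -6y^2 - 12y - 54. Dividing through by -6 gives the monic gcd y^2 + 2y + 9.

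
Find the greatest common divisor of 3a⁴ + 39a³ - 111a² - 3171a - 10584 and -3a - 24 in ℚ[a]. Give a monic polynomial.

a + 8

Repeated division with remainder:
  3a⁴ + 39a³ - 111a² - 3171a - 10584 = (-a³ - 5a² + 77a + 441)(-3a - 24) + (0)
Last nonzero remainder: -3a - 24. Dividing through by -3 gives the monic gcd a + 8.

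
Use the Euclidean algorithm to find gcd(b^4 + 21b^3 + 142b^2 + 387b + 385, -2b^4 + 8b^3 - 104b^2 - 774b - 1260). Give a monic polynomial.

By polynomial division,
  b^4 + 21b^3 + 142b^2 + 387b + 385 = (-1/2)(-2b^4 + 8b^3 - 104b^2 - 774b - 1260) + (25b^3 + 90b^2 - 245)
  -2b^4 + 8b^3 - 104b^2 - 774b - 1260 = (-(2/25)b + 76/125)(25b^3 + 90b^2 - 245) + (-(3968/25)b^2 - (3968/5)b - 27776/25)
  25b^3 + 90b^2 - 245 = (-(625/3968)b + 875/3968)(-(3968/25)b^2 - (3968/5)b - 27776/25) + (0)
Last nonzero remainder: -(3968/25)b^2 - (3968/5)b - 27776/25. Dividing through by -3968/25 gives the monic gcd b^2 + 5b + 7.

b^2 + 5b + 7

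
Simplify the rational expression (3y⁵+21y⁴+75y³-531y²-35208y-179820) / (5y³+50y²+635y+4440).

Repeated division with remainder:
  3y⁵+21y⁴+75y³-531y²-35208y-179820 = ((3/5)y²-(9/5)y-216/5)(5y³+50y²+635y+4440) + (108y²+216y+11988)
  5y³+50y²+635y+4440 = ((5/108)y+10/27)(108y²+216y+11988) + (0)
Last nonzero remainder: 108y²+216y+11988. Dividing through by 108 gives the monic gcd y²+2y+111.
Cancel y²+2y+111 from numerator and denominator to get the reduced form.

(3y³+15y²-288y-1620)/(5y+40)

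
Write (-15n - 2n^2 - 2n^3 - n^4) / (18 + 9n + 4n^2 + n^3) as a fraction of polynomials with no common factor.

(-5n + n^2 - n^3)/(6 + n + n^2)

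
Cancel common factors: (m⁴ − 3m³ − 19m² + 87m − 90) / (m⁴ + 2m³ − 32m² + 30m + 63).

(m² + 3m − 10)/(m² + 8m + 7)

By polynomial division,
  m⁴ − 3m³ − 19m² + 87m − 90 = (m⁴ + 2m³ − 32m² + 30m + 63) + (−5m³ + 13m² + 57m − 153)
  m⁴ + 2m³ − 32m² + 30m + 63 = (−(1/5)m − 23/25)(−5m³ + 13m² + 57m − 153) + (−(216/25)m² + (1296/25)m − 1944/25)
  −5m³ + 13m² + 57m − 153 = ((125/216)m + 425/216)(−(216/25)m² + (1296/25)m − 1944/25) + (0)
Last nonzero remainder: −(216/25)m² + (1296/25)m − 1944/25. Dividing through by −216/25 gives the monic gcd m² − 6m + 9.
Cancel m² − 6m + 9 from numerator and denominator to get the reduced form.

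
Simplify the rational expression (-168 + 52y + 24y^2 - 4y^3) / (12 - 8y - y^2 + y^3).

Repeated division with remainder:
  -4y^3 + 24y^2 + 52y - 168 = (-4)(y^3 - y^2 - 8y + 12) + (20y^2 + 20y - 120)
  y^3 - y^2 - 8y + 12 = ((1/20)y - 1/10)(20y^2 + 20y - 120) + (0)
Last nonzero remainder: 20y^2 + 20y - 120. Dividing through by 20 gives the monic gcd y^2 + y - 6.
Cancel y^2 + y - 6 from numerator and denominator to get the reduced form.

(28 - 4y)/(-2 + y)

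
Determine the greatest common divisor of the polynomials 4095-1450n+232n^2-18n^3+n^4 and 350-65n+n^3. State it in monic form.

35-10n+n^2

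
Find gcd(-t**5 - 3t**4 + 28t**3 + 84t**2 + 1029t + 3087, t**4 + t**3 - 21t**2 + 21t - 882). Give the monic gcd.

Euclidean algorithm in ℚ[t]:
  -t**5 - 3t**4 + 28t**3 + 84t**2 + 1029t + 3087 = (-t - 2)(t**4 + t**3 - 21t**2 + 21t - 882) + (9t**3 + 63t**2 + 189t + 1323)
  t**4 + t**3 - 21t**2 + 21t - 882 = ((1/9)t - 2/3)(9t**3 + 63t**2 + 189t + 1323) + (0)
Last nonzero remainder: 9t**3 + 63t**2 + 189t + 1323. Dividing through by 9 gives the monic gcd t**3 + 7t**2 + 21t + 147.

t**3 + 7t**2 + 21t + 147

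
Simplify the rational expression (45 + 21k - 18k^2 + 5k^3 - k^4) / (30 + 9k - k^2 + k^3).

Repeated division with remainder:
  -k^4 + 5k^3 - 18k^2 + 21k + 45 = (-k + 4)(k^3 - k^2 + 9k + 30) + (-5k^2 + 15k - 75)
  k^3 - k^2 + 9k + 30 = (-(1/5)k - 2/5)(-5k^2 + 15k - 75) + (0)
Last nonzero remainder: -5k^2 + 15k - 75. Dividing through by -5 gives the monic gcd k^2 - 3k + 15.
Cancel k^2 - 3k + 15 from numerator and denominator to get the reduced form.

(3 + 2k - k^2)/(2 + k)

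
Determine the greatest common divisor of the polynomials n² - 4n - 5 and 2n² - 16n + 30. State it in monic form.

By polynomial division,
  n² - 4n - 5 = (1/2)(2n² - 16n + 30) + (4n - 20)
  2n² - 16n + 30 = ((1/2)n - 3/2)(4n - 20) + (0)
Last nonzero remainder: 4n - 20. Dividing through by 4 gives the monic gcd n - 5.

n - 5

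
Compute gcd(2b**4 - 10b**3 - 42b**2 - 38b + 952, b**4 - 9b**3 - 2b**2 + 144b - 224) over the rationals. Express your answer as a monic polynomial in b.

By polynomial division,
  2b**4 - 10b**3 - 42b**2 - 38b + 952 = (2)(b**4 - 9b**3 - 2b**2 + 144b - 224) + (8b**3 - 38b**2 - 326b + 1400)
  b**4 - 9b**3 - 2b**2 + 144b - 224 = ((1/8)b - 17/32)(8b**3 - 38b**2 - 326b + 1400) + ((297/16)b**2 - (3267/16)b + 2079/4)
  8b**3 - 38b**2 - 326b + 1400 = ((128/297)b + 800/297)((297/16)b**2 - (3267/16)b + 2079/4) + (0)
Last nonzero remainder: (297/16)b**2 - (3267/16)b + 2079/4. Dividing through by 297/16 gives the monic gcd b**2 - 11b + 28.

b**2 - 11b + 28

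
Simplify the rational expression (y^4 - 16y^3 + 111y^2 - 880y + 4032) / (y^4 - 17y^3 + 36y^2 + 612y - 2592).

(y^2 + y + 56)/(y^2 - 36)

Apply the Euclidean algorithm:
  y^4 - 16y^3 + 111y^2 - 880y + 4032 = (y^4 - 17y^3 + 36y^2 + 612y - 2592) + (y^3 + 75y^2 - 1492y + 6624)
  y^4 - 17y^3 + 36y^2 + 612y - 2592 = (y - 92)(y^3 + 75y^2 - 1492y + 6624) + (8428y^2 - 143276y + 606816)
  y^3 + 75y^2 - 1492y + 6624 = ((1/8428)y + 23/2107)(8428y^2 - 143276y + 606816) + (0)
Last nonzero remainder: 8428y^2 - 143276y + 606816. Dividing through by 8428 gives the monic gcd y^2 - 17y + 72.
Cancel y^2 - 17y + 72 from numerator and denominator to get the reduced form.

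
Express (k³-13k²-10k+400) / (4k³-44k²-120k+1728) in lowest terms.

By polynomial division,
  k³-13k²-10k+400 = (1/4)(4k³-44k²-120k+1728) + (-2k²+20k-32)
  4k³-44k²-120k+1728 = (-2k+2)(-2k²+20k-32) + (-224k+1792)
  -2k²+20k-32 = ((1/112)k-1/56)(-224k+1792) + (0)
Last nonzero remainder: -224k+1792. Dividing through by -224 gives the monic gcd k-8.
Cancel k-8 from numerator and denominator to get the reduced form.

(k²-5k-50)/(4k²-12k-216)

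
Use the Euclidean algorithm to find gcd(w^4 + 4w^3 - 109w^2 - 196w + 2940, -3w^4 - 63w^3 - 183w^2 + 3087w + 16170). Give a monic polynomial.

Apply the Euclidean algorithm:
  w^4 + 4w^3 - 109w^2 - 196w + 2940 = (-1/3)(-3w^4 - 63w^3 - 183w^2 + 3087w + 16170) + (-17w^3 - 170w^2 + 833w + 8330)
  -3w^4 - 63w^3 - 183w^2 + 3087w + 16170 = ((3/17)w + 33/17)(-17w^3 - 170w^2 + 833w + 8330) + (0)
Last nonzero remainder: -17w^3 - 170w^2 + 833w + 8330. Dividing through by -17 gives the monic gcd w^3 + 10w^2 - 49w - 490.

w^3 + 10w^2 - 49w - 490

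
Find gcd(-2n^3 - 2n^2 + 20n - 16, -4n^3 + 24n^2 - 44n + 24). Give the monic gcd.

n^2 - 3n + 2

Euclidean algorithm in ℚ[n]:
  -2n^3 - 2n^2 + 20n - 16 = (1/2)(-4n^3 + 24n^2 - 44n + 24) + (-14n^2 + 42n - 28)
  -4n^3 + 24n^2 - 44n + 24 = ((2/7)n - 6/7)(-14n^2 + 42n - 28) + (0)
Last nonzero remainder: -14n^2 + 42n - 28. Dividing through by -14 gives the monic gcd n^2 - 3n + 2.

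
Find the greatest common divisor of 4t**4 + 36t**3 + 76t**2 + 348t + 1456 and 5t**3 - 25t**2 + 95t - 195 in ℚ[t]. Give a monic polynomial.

t**2 - 2t + 13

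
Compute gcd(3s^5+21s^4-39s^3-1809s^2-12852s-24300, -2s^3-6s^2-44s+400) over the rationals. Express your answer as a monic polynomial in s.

s^2+7s+50

Repeated division with remainder:
  3s^5+21s^4-39s^3-1809s^2-12852s-24300 = (-(3/2)s^2-6s+141/2)(-2s^3-6s^2-44s+400) + (-1050s^2-7350s-52500)
  -2s^3-6s^2-44s+400 = ((1/525)s-4/525)(-1050s^2-7350s-52500) + (0)
Last nonzero remainder: -1050s^2-7350s-52500. Dividing through by -1050 gives the monic gcd s^2+7s+50.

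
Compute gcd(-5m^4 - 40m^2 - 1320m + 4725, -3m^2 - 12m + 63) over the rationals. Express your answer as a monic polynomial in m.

By polynomial division,
  -5m^4 - 40m^2 - 1320m + 4725 = ((5/3)m^2 - (20/3)m + 75)(-3m^2 - 12m + 63) + (0)
Last nonzero remainder: -3m^2 - 12m + 63. Dividing through by -3 gives the monic gcd m^2 + 4m - 21.

m^2 + 4m - 21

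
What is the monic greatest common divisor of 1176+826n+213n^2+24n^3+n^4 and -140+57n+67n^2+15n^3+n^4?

Euclidean algorithm in ℚ[n]:
  n^4+24n^3+213n^2+826n+1176 = (n^4+15n^3+67n^2+57n-140) + (9n^3+146n^2+769n+1316)
  n^4+15n^3+67n^2+57n-140 = ((1/9)n-11/81)(9n^3+146n^2+769n+1316) + ((112/81)n^2+(1232/81)n+3136/81)
  9n^3+146n^2+769n+1316 = ((729/112)n+3807/112)((112/81)n^2+(1232/81)n+3136/81) + (0)
Last nonzero remainder: (112/81)n^2+(1232/81)n+3136/81. Dividing through by 112/81 gives the monic gcd n^2+11n+28.

28+11n+n^2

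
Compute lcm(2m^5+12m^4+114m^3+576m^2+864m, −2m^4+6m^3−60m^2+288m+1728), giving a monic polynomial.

m^6+21m^4−54m^3−1296m^2−2592m

Apply the Euclidean algorithm:
  2m^5+12m^4+114m^3+576m^2+864m = (−m−9)(−2m^4+6m^3−60m^2+288m+1728) + (108m^3+324m^2+5184m+15552)
  −2m^4+6m^3−60m^2+288m+1728 = (−(1/54)m+1/9)(108m^3+324m^2+5184m+15552) + (0)
Last nonzero remainder: 108m^3+324m^2+5184m+15552. Dividing through by 108 gives the monic gcd m^3+3m^2+48m+144.
Then lcm(f, g) = f·g / gcd(f, g); expanding and making the result monic gives the answer.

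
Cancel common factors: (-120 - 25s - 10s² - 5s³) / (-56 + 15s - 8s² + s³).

(-15 - 5s)/(-7 + s)

Repeated division with remainder:
  -5s³ - 10s² - 25s - 120 = (-5)(s³ - 8s² + 15s - 56) + (-50s² + 50s - 400)
  s³ - 8s² + 15s - 56 = (-(1/50)s + 7/50)(-50s² + 50s - 400) + (0)
Last nonzero remainder: -50s² + 50s - 400. Dividing through by -50 gives the monic gcd s² - s + 8.
Cancel s² - s + 8 from numerator and denominator to get the reduced form.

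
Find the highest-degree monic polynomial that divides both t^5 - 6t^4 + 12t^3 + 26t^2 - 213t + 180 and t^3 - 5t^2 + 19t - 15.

t^3 - 5t^2 + 19t - 15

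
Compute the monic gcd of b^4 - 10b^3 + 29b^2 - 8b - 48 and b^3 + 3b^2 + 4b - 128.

By polynomial division,
  b^4 - 10b^3 + 29b^2 - 8b - 48 = (b - 13)(b^3 + 3b^2 + 4b - 128) + (64b^2 + 172b - 1712)
  b^3 + 3b^2 + 4b - 128 = ((1/64)b + 5/1024)(64b^2 + 172b - 1712) + ((7657/256)b - 7657/64)
  64b^2 + 172b - 1712 = ((16384/7657)b + 109568/7657)((7657/256)b - 7657/64) + (0)
Last nonzero remainder: (7657/256)b - 7657/64. Dividing through by 7657/256 gives the monic gcd b - 4.

b - 4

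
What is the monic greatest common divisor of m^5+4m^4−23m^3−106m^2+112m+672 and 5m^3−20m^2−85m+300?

Apply the Euclidean algorithm:
  m^5+4m^4−23m^3−106m^2+112m+672 = ((1/5)m^2+(8/5)m+26/5)(5m^3−20m^2−85m+300) + (74m^2+74m−888)
  5m^3−20m^2−85m+300 = ((5/74)m−25/74)(74m^2+74m−888) + (0)
Last nonzero remainder: 74m^2+74m−888. Dividing through by 74 gives the monic gcd m^2+m−12.

m^2+m−12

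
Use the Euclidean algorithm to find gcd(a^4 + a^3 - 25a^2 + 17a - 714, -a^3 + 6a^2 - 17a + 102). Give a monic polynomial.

a^3 - 6a^2 + 17a - 102

Apply the Euclidean algorithm:
  a^4 + a^3 - 25a^2 + 17a - 714 = (-a - 7)(-a^3 + 6a^2 - 17a + 102) + (0)
Last nonzero remainder: -a^3 + 6a^2 - 17a + 102. Dividing through by -1 gives the monic gcd a^3 - 6a^2 + 17a - 102.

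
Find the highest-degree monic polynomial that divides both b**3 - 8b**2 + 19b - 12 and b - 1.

Repeated division with remainder:
  b**3 - 8b**2 + 19b - 12 = (b**2 - 7b + 12)(b - 1) + (0)
The last nonzero remainder b - 1 is already monic.

b - 1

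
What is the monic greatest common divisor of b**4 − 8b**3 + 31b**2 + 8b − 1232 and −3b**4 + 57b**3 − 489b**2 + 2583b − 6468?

b**3 − 12b**2 + 79b − 308

Euclidean algorithm in ℚ[b]:
  b**4 − 8b**3 + 31b**2 + 8b − 1232 = (−1/3)(−3b**4 + 57b**3 − 489b**2 + 2583b − 6468) + (11b**3 − 132b**2 + 869b − 3388)
  −3b**4 + 57b**3 − 489b**2 + 2583b − 6468 = (−(3/11)b + 21/11)(11b**3 − 132b**2 + 869b − 3388) + (0)
Last nonzero remainder: 11b**3 − 132b**2 + 869b − 3388. Dividing through by 11 gives the monic gcd b**3 − 12b**2 + 79b − 308.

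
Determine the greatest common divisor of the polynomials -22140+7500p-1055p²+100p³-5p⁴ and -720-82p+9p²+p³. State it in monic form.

Euclidean algorithm in ℚ[p]:
  -5p⁴+100p³-1055p²+7500p-22140 = (-5p+145)(p³+9p²-82p-720) + (-2770p²+15790p+82260)
  p³+9p²-82p-720 = (-(1/2770)p-2036/383645)(-2770p²+15790p+82260) + ((2416512/76729)p-21748608/76729)
  -2770p²+15790p+82260 = (-(106269665/1208256)p-175325765/604128)((2416512/76729)p-21748608/76729) + (0)
Last nonzero remainder: (2416512/76729)p-21748608/76729. Dividing through by 2416512/76729 gives the monic gcd p-9.

-9+p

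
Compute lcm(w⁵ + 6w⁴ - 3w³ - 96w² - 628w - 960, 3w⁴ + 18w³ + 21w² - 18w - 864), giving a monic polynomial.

w⁶ + 3w⁵ - 21w⁴ - 87w³ - 340w² + 924w + 2880

Apply the Euclidean algorithm:
  w⁵ + 6w⁴ - 3w³ - 96w² - 628w - 960 = ((1/3)w)(3w⁴ + 18w³ + 21w² - 18w - 864) + (-10w³ - 90w² - 340w - 960)
  3w⁴ + 18w³ + 21w² - 18w - 864 = (-(3/10)w + 9/10)(-10w³ - 90w² - 340w - 960) + (0)
Last nonzero remainder: -10w³ - 90w² - 340w - 960. Dividing through by -10 gives the monic gcd w³ + 9w² + 34w + 96.
Then lcm(f, g) = f·g / gcd(f, g); expanding and making the result monic gives the answer.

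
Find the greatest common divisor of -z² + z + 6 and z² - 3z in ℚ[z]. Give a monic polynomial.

Repeated division with remainder:
  -z² + z + 6 = (-1)(z² - 3z) + (-2z + 6)
  z² - 3z = (-(1/2)z)(-2z + 6) + (0)
Last nonzero remainder: -2z + 6. Dividing through by -2 gives the monic gcd z - 3.

z - 3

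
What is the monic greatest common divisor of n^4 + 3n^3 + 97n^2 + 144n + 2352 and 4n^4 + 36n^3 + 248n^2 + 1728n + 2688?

Euclidean algorithm in ℚ[n]:
  n^4 + 3n^3 + 97n^2 + 144n + 2352 = (1/4)(4n^4 + 36n^3 + 248n^2 + 1728n + 2688) + (-6n^3 + 35n^2 - 288n + 1680)
  4n^4 + 36n^3 + 248n^2 + 1728n + 2688 = (-(2/3)n - 89/9)(-6n^3 + 35n^2 - 288n + 1680) + ((3619/9)n^2 + 57904/3)
  -6n^3 + 35n^2 - 288n + 1680 = (-(54/3619)n + 45/517)((3619/9)n^2 + 57904/3) + (0)
Last nonzero remainder: (3619/9)n^2 + 57904/3. Dividing through by 3619/9 gives the monic gcd n^2 + 48.

n^2 + 48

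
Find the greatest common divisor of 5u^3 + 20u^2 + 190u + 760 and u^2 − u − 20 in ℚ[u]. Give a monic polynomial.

u + 4

Euclidean algorithm in ℚ[u]:
  5u^3 + 20u^2 + 190u + 760 = (5u + 25)(u^2 − u − 20) + (315u + 1260)
  u^2 − u − 20 = ((1/315)u − 1/63)(315u + 1260) + (0)
Last nonzero remainder: 315u + 1260. Dividing through by 315 gives the monic gcd u + 4.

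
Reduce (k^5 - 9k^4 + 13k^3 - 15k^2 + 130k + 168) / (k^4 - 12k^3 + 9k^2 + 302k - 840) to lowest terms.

(k^3 + 2k^2 + 7k + 6)/(k^2 - k - 30)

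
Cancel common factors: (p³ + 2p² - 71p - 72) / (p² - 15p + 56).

Apply the Euclidean algorithm:
  p³ + 2p² - 71p - 72 = (p + 17)(p² - 15p + 56) + (128p - 1024)
  p² - 15p + 56 = ((1/128)p - 7/128)(128p - 1024) + (0)
Last nonzero remainder: 128p - 1024. Dividing through by 128 gives the monic gcd p - 8.
Cancel p - 8 from numerator and denominator to get the reduced form.

(p² + 10p + 9)/(p - 7)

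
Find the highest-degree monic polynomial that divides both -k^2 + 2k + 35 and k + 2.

1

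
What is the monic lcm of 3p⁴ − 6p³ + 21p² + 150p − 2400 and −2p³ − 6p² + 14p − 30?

Apply the Euclidean algorithm:
  3p⁴ − 6p³ + 21p² + 150p − 2400 = (−(3/2)p + 15/2)(−2p³ − 6p² + 14p − 30) + (87p² − 2175)
  −2p³ − 6p² + 14p − 30 = (−(2/87)p − 2/29)(87p² − 2175) + (−36p − 180)
  87p² − 2175 = (−(29/12)p + 145/12)(−36p − 180) + (0)
Last nonzero remainder: −36p − 180. Dividing through by −36 gives the monic gcd p + 5.
Then lcm(f, g) = f·g / gcd(f, g); expanding and making the result monic gives the answer.

p⁶ − 4p⁵ + 14p⁴ + 30p³ − 879p² + 1750p − 2400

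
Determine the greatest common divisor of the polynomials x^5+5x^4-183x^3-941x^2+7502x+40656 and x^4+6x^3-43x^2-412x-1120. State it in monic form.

Repeated division with remainder:
  x^5+5x^4-183x^3-941x^2+7502x+40656 = (x-1)(x^4+6x^3-43x^2-412x-1120) + (-134x^3-572x^2+8210x+39536)
  x^4+6x^3-43x^2-412x-1120 = (-(1/134)x-58/4489)(-134x^3-572x^2+8210x+39536) + ((48832/4489)x^2-(48832/4489)x-2734592/4489)
  -134x^3-572x^2+8210x+39536 = (-(300763/24416)x-1584617/24416)((48832/4489)x^2-(48832/4489)x-2734592/4489) + (0)
Last nonzero remainder: (48832/4489)x^2-(48832/4489)x-2734592/4489. Dividing through by 48832/4489 gives the monic gcd x^2-x-56.

x^2-x-56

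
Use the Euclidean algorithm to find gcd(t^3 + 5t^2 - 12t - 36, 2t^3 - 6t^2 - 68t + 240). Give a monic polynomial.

By polynomial division,
  t^3 + 5t^2 - 12t - 36 = (1/2)(2t^3 - 6t^2 - 68t + 240) + (8t^2 + 22t - 156)
  2t^3 - 6t^2 - 68t + 240 = ((1/4)t - 23/16)(8t^2 + 22t - 156) + ((21/8)t + 63/4)
  8t^2 + 22t - 156 = ((64/21)t - 208/21)((21/8)t + 63/4) + (0)
Last nonzero remainder: (21/8)t + 63/4. Dividing through by 21/8 gives the monic gcd t + 6.

t + 6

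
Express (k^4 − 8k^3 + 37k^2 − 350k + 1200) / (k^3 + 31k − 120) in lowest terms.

(k^2 − 11k + 30)/(k − 3)

Repeated division with remainder:
  k^4 − 8k^3 + 37k^2 − 350k + 1200 = (k − 8)(k^3 + 31k − 120) + (6k^2 + 18k + 240)
  k^3 + 31k − 120 = ((1/6)k − 1/2)(6k^2 + 18k + 240) + (0)
Last nonzero remainder: 6k^2 + 18k + 240. Dividing through by 6 gives the monic gcd k^2 + 3k + 40.
Cancel k^2 + 3k + 40 from numerator and denominator to get the reduced form.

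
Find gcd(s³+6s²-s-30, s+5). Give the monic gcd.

s+5

Euclidean algorithm in ℚ[s]:
  s³+6s²-s-30 = (s²+s-6)(s+5) + (0)
The last nonzero remainder s+5 is already monic.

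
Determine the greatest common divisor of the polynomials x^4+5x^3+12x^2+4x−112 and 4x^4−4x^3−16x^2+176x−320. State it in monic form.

Euclidean algorithm in ℚ[x]:
  x^4+5x^3+12x^2+4x−112 = (1/4)(4x^4−4x^3−16x^2+176x−320) + (6x^3+16x^2−40x−32)
  4x^4−4x^3−16x^2+176x−320 = ((2/3)x−22/9)(6x^3+16x^2−40x−32) + ((448/9)x^2+(896/9)x−3584/9)
  6x^3+16x^2−40x−32 = ((27/224)x+9/112)((448/9)x^2+(896/9)x−3584/9) + (0)
Last nonzero remainder: (448/9)x^2+(896/9)x−3584/9. Dividing through by 448/9 gives the monic gcd x^2+2x−8.

x^2+2x−8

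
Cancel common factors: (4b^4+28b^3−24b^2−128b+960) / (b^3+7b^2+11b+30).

Euclidean algorithm in ℚ[b]:
  4b^4+28b^3−24b^2−128b+960 = (4b)(b^3+7b^2+11b+30) + (−68b^2−248b+960)
  b^3+7b^2+11b+30 = (−(1/68)b−57/1156)(−68b^2−248b+960) + ((3725/289)b+22350/289)
  −68b^2−248b+960 = (−(19652/3725)b+9248/745)((3725/289)b+22350/289) + (0)
Last nonzero remainder: (3725/289)b+22350/289. Dividing through by 3725/289 gives the monic gcd b+6.
Cancel b+6 from numerator and denominator to get the reduced form.

(4b^3+4b^2−48b+160)/(b^2+b+5)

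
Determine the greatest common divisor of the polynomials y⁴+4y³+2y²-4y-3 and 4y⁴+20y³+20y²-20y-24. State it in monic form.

y³+3y²-y-3

By polynomial division,
  y⁴+4y³+2y²-4y-3 = (1/4)(4y⁴+20y³+20y²-20y-24) + (-y³-3y²+y+3)
  4y⁴+20y³+20y²-20y-24 = (-4y-8)(-y³-3y²+y+3) + (0)
Last nonzero remainder: -y³-3y²+y+3. Dividing through by -1 gives the monic gcd y³+3y²-y-3.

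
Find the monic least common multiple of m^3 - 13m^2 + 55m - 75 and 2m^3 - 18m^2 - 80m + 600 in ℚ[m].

By polynomial division,
  m^3 - 13m^2 + 55m - 75 = (1/2)(2m^3 - 18m^2 - 80m + 600) + (-4m^2 + 95m - 375)
  2m^3 - 18m^2 - 80m + 600 = (-(1/2)m - 59/8)(-4m^2 + 95m - 375) + ((3465/8)m - 17325/8)
  -4m^2 + 95m - 375 = (-(32/3465)m + 40/231)((3465/8)m - 17325/8) + (0)
Last nonzero remainder: (3465/8)m - 17325/8. Dividing through by 3465/8 gives the monic gcd m - 5.
Then lcm(f, g) = f·g / gcd(f, g); expanding and making the result monic gives the answer.

m^5 - 17m^4 + 47m^3 + 485m^2 - 3000m + 4500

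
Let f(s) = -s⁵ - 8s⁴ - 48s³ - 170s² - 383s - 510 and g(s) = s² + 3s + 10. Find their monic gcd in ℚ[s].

s² + 3s + 10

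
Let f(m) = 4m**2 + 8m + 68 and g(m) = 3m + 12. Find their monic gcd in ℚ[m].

Apply the Euclidean algorithm:
  4m**2 + 8m + 68 = ((4/3)m − 8/3)(3m + 12) + (100)
  3m + 12 = ((3/100)m + 3/25)(100) + (0)
The last nonzero remainder is the constant 100, so the polynomials are coprime and gcd = 1.

1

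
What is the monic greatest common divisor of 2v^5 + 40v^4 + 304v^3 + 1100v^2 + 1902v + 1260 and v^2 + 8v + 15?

v^2 + 8v + 15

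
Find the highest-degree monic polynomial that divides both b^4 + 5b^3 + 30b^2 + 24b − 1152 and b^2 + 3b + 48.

b^2 + 3b + 48

Repeated division with remainder:
  b^4 + 5b^3 + 30b^2 + 24b − 1152 = (b^2 + 2b − 24)(b^2 + 3b + 48) + (0)
The last nonzero remainder b^2 + 3b + 48 is already monic.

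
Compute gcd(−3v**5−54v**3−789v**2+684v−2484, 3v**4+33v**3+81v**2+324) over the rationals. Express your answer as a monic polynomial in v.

Apply the Euclidean algorithm:
  −3v**5−54v**3−789v**2+684v−2484 = (−v+11)(3v**4+33v**3+81v**2+324) + (−336v**3−1680v**2+1008v−6048)
  3v**4+33v**3+81v**2+324 = (−(1/112)v−3/56)(−336v**3−1680v**2+1008v−6048) + (0)
Last nonzero remainder: −336v**3−1680v**2+1008v−6048. Dividing through by −336 gives the monic gcd v**3+5v**2−3v+18.

v**3+5v**2−3v+18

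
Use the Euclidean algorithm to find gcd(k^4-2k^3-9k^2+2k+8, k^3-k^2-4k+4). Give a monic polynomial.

Euclidean algorithm in ℚ[k]:
  k^4-2k^3-9k^2+2k+8 = (k-1)(k^3-k^2-4k+4) + (-6k^2-6k+12)
  k^3-k^2-4k+4 = (-(1/6)k+1/3)(-6k^2-6k+12) + (0)
Last nonzero remainder: -6k^2-6k+12. Dividing through by -6 gives the monic gcd k^2+k-2.

k^2+k-2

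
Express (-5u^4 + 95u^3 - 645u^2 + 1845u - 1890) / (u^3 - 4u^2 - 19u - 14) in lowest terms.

Euclidean algorithm in ℚ[u]:
  -5u^4 + 95u^3 - 645u^2 + 1845u - 1890 = (-5u + 75)(u^3 - 4u^2 - 19u - 14) + (-440u^2 + 3200u - 840)
  u^3 - 4u^2 - 19u - 14 = (-(1/440)u - 9/1210)(-440u^2 + 3200u - 840) + ((350/121)u - 2450/121)
  -440u^2 + 3200u - 840 = (-(5324/35)u + 1452/35)((350/121)u - 2450/121) + (0)
Last nonzero remainder: (350/121)u - 2450/121. Dividing through by 350/121 gives the monic gcd u - 7.
Cancel u - 7 from numerator and denominator to get the reduced form.

(-5u^3 + 60u^2 - 225u + 270)/(u^2 + 3u + 2)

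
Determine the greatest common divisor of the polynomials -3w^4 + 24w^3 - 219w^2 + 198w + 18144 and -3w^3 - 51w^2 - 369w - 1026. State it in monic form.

By polynomial division,
  -3w^4 + 24w^3 - 219w^2 + 198w + 18144 = (w - 25)(-3w^3 - 51w^2 - 369w - 1026) + (-1125w^2 - 8001w - 7506)
  -3w^3 - 51w^2 - 369w - 1026 = ((1/375)w + 412/15625)(-1125w^2 - 8001w - 7506) + (-(2156463/15625)w - 12938778/15625)
  -1125w^2 - 8001w - 7506 = ((1953125/239607)w + 2171875/239607)(-(2156463/15625)w - 12938778/15625) + (0)
Last nonzero remainder: -(2156463/15625)w - 12938778/15625. Dividing through by -2156463/15625 gives the monic gcd w + 6.

w + 6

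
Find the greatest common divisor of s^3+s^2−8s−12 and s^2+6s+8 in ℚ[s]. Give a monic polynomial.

s+2

By polynomial division,
  s^3+s^2−8s−12 = (s−5)(s^2+6s+8) + (14s+28)
  s^2+6s+8 = ((1/14)s+2/7)(14s+28) + (0)
Last nonzero remainder: 14s+28. Dividing through by 14 gives the monic gcd s+2.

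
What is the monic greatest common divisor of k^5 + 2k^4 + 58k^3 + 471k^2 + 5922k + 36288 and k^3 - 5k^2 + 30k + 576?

k^3 - 5k^2 + 30k + 576

By polynomial division,
  k^5 + 2k^4 + 58k^3 + 471k^2 + 5922k + 36288 = (k^2 + 7k + 63)(k^3 - 5k^2 + 30k + 576) + (0)
The last nonzero remainder k^3 - 5k^2 + 30k + 576 is already monic.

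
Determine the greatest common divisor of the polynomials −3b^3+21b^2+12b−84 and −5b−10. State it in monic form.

Repeated division with remainder:
  −3b^3+21b^2+12b−84 = ((3/5)b^2−(27/5)b+42/5)(−5b−10) + (0)
Last nonzero remainder: −5b−10. Dividing through by −5 gives the monic gcd b+2.

b+2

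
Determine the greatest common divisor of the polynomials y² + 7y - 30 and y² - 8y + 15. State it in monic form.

y - 3

Repeated division with remainder:
  y² + 7y - 30 = (y² - 8y + 15) + (15y - 45)
  y² - 8y + 15 = ((1/15)y - 1/3)(15y - 45) + (0)
Last nonzero remainder: 15y - 45. Dividing through by 15 gives the monic gcd y - 3.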